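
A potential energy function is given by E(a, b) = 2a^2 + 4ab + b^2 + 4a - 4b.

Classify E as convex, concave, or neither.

neither

E is quadratic, so its Hessian is the constant matrix H = [[4, 4], [4, 2]].
det(H) = -8, tr(H) = 6.
det(H) < 0, so H is indefinite: neither convex nor concave.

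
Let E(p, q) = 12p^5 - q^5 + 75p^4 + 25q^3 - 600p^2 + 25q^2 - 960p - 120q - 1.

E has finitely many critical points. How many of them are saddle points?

E separates as a function of p plus a function of q, so ∇E=0 decouples.
∂E/∂p = 60(p - 2)(p + 1)(p + 2)(p + 4) = 0 at p ∈ {-4, -2, -1, 2}; ∂E/∂q = -5(q - 4)(q - 1)(q + 2)(q + 3) = 0 at q ∈ {-3, -2, 1, 4}.
The Hessian is diagonal: diag(E_pp, E_qq). Second derivatives: E_pp(-4)=-2160, E_pp(-2)=480, E_pp(-1)=-540, E_pp(2)=4320; E_qq(-3)=140, E_qq(-2)=-90, E_qq(1)=180, E_qq(4)=-630.
Saddle points occur where the two diagonal entries have opposite signs: (-4, -3), (-4, 1), (-2, -2), (-2, 4), (-1, -3), (-1, 1), (2, -2), (2, 4). Count: 8.

8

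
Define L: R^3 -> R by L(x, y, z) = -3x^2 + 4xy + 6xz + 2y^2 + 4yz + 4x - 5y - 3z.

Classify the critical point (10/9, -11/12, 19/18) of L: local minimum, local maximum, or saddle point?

The Hessian is constant: H = [[-6, 4, 6], [4, 4, 4], [6, 4, 0]].
Leading principal minors: Δ₁ = -6, Δ₂ = -40, Δ₃ = 144.
The minors fit neither the all-positive nor the alternating-sign pattern, so H is indefinite: a saddle point.

saddle point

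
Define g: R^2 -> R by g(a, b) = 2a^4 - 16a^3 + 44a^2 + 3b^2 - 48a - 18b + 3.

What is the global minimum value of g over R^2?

g(a,b) separates as P(a) + Q(b) + 3, so its minimum is min P + min Q + 3.
P'(a) = 8(a - 3)(a - 2)(a - 1) vanishes at a ∈ {1, 2, 3}; Q'(b) = 6b - 18 vanishes at b ∈ {3}.
Local minima of P (where P''>0): P(1)=-18, P(3)=-18. Local minima of Q: Q(3)=-27.
So the global minimum of g is P(1) + Q(3) + 3 = -18 − 27 + 3 = -42, attained at (1, 3).

-42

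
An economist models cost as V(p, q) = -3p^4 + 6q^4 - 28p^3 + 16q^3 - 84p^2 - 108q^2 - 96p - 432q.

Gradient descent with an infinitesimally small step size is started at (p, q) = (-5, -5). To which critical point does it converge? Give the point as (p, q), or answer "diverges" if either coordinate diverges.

V is separable, so gradient descent decouples: p follows -∂V/∂p, q follows -∂V/∂q.
∂V/∂p = -12(p + 1)(p + 2)(p + 4); at p=-5 this is 144, so p decreases.
∂V/∂q = 24(q - 3)(q + 2)(q + 3); at q=-5 this is -1152, so q increases.
The p-coordinate has no critical point in that direction and runs off to infinity.

diverges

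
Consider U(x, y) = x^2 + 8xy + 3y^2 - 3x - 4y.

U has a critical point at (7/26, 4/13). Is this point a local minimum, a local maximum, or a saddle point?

The Hessian of U is constant: H = [[2, 8], [8, 6]].
det(H) = 2·6 − 8² = -52.
Since det(H) < 0, H is indefinite and the critical point is a saddle point.

saddle point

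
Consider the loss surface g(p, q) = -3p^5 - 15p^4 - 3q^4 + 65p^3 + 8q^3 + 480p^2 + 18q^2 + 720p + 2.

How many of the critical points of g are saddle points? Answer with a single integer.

g separates as a function of p plus a function of q, so ∇g=0 decouples.
∂g/∂p = -15(p - 4)(p + 1)(p + 3)(p + 4) = 0 at p ∈ {-4, -3, -1, 4}; ∂g/∂q = -12q(q - 3)(q + 1) = 0 at q ∈ {-1, 0, 3}.
The Hessian is diagonal: diag(g_pp, g_qq). Second derivatives: g_pp(-4)=360, g_pp(-3)=-210, g_pp(-1)=450, g_pp(4)=-4200; g_qq(-1)=-48, g_qq(0)=36, g_qq(3)=-144.
Saddle points occur where the two diagonal entries have opposite signs: (-4, -1), (-4, 3), (-3, 0), (-1, -1), (-1, 3), (4, 0). Count: 6.

6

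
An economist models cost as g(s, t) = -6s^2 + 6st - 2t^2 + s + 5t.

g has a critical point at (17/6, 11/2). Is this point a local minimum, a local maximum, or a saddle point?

local maximum

The Hessian of g is constant: H = [[-12, 6], [6, -4]].
det(H) = (-12)·(-4) − 6² = 12.
det(H) > 0 and tr(H) = -16 < 0, so H is negative definite and the point is a local maximum.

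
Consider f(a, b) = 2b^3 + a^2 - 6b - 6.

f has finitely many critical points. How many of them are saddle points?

f separates as a function of a plus a function of b, so ∇f=0 decouples.
∂f/∂a = 2a = 0 at a ∈ {0}; ∂f/∂b = 6(b - 1)(b + 1) = 0 at b ∈ {-1, 1}.
The Hessian is diagonal: diag(f_aa, f_bb). Second derivatives: f_aa(0)=2; f_bb(-1)=-12, f_bb(1)=12.
Saddle points occur where the two diagonal entries have opposite signs: (0, -1). Count: 1.

1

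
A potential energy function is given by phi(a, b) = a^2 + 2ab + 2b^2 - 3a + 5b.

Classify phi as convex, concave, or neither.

phi is quadratic, so its Hessian is the constant matrix H = [[2, 2], [2, 4]].
det(H) = 4, tr(H) = 6.
det(H) > 0 and tr(H) > 0, so H is positive definite everywhere: convex.

convex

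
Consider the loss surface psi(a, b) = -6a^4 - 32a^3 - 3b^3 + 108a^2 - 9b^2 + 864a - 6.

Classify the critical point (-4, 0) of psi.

local maximum

The mixed partial ∂²psi/∂a∂b is 0, so the Hessian at any point is diag(psi_aa, psi_bb) = diag(24(-3a^2 - 8a + 9), -18(b + 1)).
At (-4, 0): H = diag(-168, -18).
Both eigenvalues are negative, so H is negative definite: a local maximum.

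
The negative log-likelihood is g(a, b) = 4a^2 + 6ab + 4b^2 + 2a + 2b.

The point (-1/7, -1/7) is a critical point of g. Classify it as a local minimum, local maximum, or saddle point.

The Hessian of g is constant: H = [[8, 6], [6, 8]].
det(H) = 8·8 − 6² = 28.
det(H) > 0 and tr(H) = 16 > 0, so H is positive definite and the point is a local minimum.

local minimum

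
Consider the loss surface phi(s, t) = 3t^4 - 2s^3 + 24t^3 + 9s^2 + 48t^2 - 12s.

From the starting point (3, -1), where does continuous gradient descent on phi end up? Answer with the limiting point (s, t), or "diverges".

diverges

phi is separable, so gradient descent decouples: s follows -∂phi/∂s, t follows -∂phi/∂t.
∂phi/∂s = -6(s - 2)(s - 1); at s=3 this is -12, so s increases.
∂phi/∂t = 12t(t + 2)(t + 4); at t=-1 this is -36, so t increases.
The s-coordinate has no critical point in that direction and runs off to infinity.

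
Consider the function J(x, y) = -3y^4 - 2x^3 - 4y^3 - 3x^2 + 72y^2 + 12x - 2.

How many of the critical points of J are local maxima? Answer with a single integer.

J separates as a function of x plus a function of y, so ∇J=0 decouples.
∂J/∂x = -6(x - 1)(x + 2) = 0 at x ∈ {-2, 1}; ∂J/∂y = -12y(y - 3)(y + 4) = 0 at y ∈ {-4, 0, 3}.
The Hessian is diagonal: diag(J_xx, J_yy). Second derivatives: J_xx(-2)=18, J_xx(1)=-18; J_yy(-4)=-336, J_yy(0)=144, J_yy(3)=-252.
Local maxima occur where both diagonal entries negative: (1, -4), (1, 3). Count: 2.

2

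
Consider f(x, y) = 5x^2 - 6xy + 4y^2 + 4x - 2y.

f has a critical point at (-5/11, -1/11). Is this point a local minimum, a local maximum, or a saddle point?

local minimum

The Hessian of f is constant: H = [[10, -6], [-6, 8]].
det(H) = 10·8 − (-6)² = 44.
det(H) > 0 and tr(H) = 18 > 0, so H is positive definite and the point is a local minimum.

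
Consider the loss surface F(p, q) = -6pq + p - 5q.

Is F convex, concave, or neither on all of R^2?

neither

F is quadratic, so its Hessian is the constant matrix H = [[0, -6], [-6, 0]].
det(H) = -36, tr(H) = 0.
det(H) < 0, so H is indefinite: neither convex nor concave.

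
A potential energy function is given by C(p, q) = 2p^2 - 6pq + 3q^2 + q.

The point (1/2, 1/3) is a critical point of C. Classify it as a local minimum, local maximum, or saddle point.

The Hessian of C is constant: H = [[4, -6], [-6, 6]].
det(H) = 4·6 − (-6)² = -12.
Since det(H) < 0, H is indefinite and the critical point is a saddle point.

saddle point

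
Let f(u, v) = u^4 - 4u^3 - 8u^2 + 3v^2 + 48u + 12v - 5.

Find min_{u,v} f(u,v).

-97

f(u,v) separates as P(u) + Q(v) − 5, so its minimum is min P + min Q − 5.
P'(u) = 4(u - 3)(u - 2)(u + 2) vanishes at u ∈ {-2, 2, 3}; Q'(v) = 6v + 12 vanishes at v ∈ {-2}.
Local minima of P (where P''>0): P(-2)=-80, P(3)=45. Local minima of Q: Q(-2)=-12.
So the global minimum of f is P(-2) + Q(-2) − 5 = -80 − 12 − 5 = -97, attained at (-2, -2).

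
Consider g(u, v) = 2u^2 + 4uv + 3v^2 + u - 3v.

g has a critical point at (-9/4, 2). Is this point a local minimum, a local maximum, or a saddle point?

The Hessian of g is constant: H = [[4, 4], [4, 6]].
det(H) = 4·6 − 4² = 8.
det(H) > 0 and tr(H) = 10 > 0, so H is positive definite and the point is a local minimum.

local minimum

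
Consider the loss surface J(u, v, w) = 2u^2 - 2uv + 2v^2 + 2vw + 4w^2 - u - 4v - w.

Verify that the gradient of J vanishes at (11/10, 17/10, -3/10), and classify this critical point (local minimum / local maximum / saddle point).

local minimum

∇J = (4u - 2v - 1, -2u + 4v + 2w - 4, 2v + 8w - 1); substituting (11/10, 17/10, -3/10) gives ∇J = (0, 0, 0), so (11/10, 17/10, -3/10) is indeed a critical point.
The Hessian is constant: H = [[4, -2, 0], [-2, 4, 2], [0, 2, 8]].
Leading principal minors: Δ₁ = 4, Δ₂ = 12, Δ₃ = 80.
All leading minors are positive, so H is positive definite: a local minimum.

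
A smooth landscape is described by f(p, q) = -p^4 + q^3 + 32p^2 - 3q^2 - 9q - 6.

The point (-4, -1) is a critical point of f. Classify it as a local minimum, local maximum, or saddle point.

The mixed partial ∂²f/∂p∂q is 0, so the Hessian at any point is diag(f_pp, f_qq) = diag(4(-3p^2 + 16), 6(q - 1)).
At (-4, -1): H = diag(-128, -12).
Both eigenvalues are negative, so H is negative definite: a local maximum.

local maximum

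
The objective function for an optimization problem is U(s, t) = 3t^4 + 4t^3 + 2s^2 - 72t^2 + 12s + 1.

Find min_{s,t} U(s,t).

U(s,t) separates as P(s) + Q(t) + 1, so its minimum is min P + min Q + 1.
P'(s) = 4s + 12 vanishes at s ∈ {-3}; Q'(t) = 12t(t - 3)(t + 4) vanishes at t ∈ {-4, 0, 3}.
Local minima of P (where P''>0): P(-3)=-18. Local minima of Q: Q(-4)=-640, Q(3)=-297.
So the global minimum of U is P(-3) + Q(-4) + 1 = -18 − 640 + 1 = -657, attained at (-3, -4).

-657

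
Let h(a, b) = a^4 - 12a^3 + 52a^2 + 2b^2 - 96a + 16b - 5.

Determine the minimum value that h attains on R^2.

h(a,b) separates as P(a) + Q(b) − 5, so its minimum is min P + min Q − 5.
P'(a) = 4(a - 4)(a - 3)(a - 2) vanishes at a ∈ {2, 3, 4}; Q'(b) = 4b + 16 vanishes at b ∈ {-4}.
Local minima of P (where P''>0): P(2)=-64, P(4)=-64. Local minima of Q: Q(-4)=-32.
So the global minimum of h is P(2) + Q(-4) − 5 = -64 − 32 − 5 = -101, attained at (2, -4).

-101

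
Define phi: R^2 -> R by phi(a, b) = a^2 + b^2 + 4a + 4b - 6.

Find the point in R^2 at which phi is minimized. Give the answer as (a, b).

phi(a,b) separates as P(a) + Q(b) − 6, so its minimum is min P + min Q − 6.
P'(a) = 2a + 4 vanishes at a ∈ {-2}; Q'(b) = 2b + 4 vanishes at b ∈ {-2}.
Local minima of P (where P''>0): P(-2)=-4. Local minima of Q: Q(-2)=-4.
So the global minimum of phi is P(-2) + Q(-2) − 6 = -4 − 4 − 6 = -14, attained at (-2, -2).

(-2, -2)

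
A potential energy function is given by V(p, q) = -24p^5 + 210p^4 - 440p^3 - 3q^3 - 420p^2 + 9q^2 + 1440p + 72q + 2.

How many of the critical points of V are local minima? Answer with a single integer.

V separates as a function of p plus a function of q, so ∇V=0 decouples.
∂V/∂p = -120(p - 4)(p - 3)(p - 1)(p + 1) = 0 at p ∈ {-1, 1, 3, 4}; ∂V/∂q = -9(q - 4)(q + 2) = 0 at q ∈ {-2, 4}.
The Hessian is diagonal: diag(V_pp, V_qq). Second derivatives: V_pp(-1)=4800, V_pp(1)=-1440, V_pp(3)=960, V_pp(4)=-1800; V_qq(-2)=54, V_qq(4)=-54.
Local minima occur where both diagonal entries positive: (-1, -2), (3, -2). Count: 2.

2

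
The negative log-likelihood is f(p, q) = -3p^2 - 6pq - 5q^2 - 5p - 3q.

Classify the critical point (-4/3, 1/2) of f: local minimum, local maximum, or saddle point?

The Hessian of f is constant: H = [[-6, -6], [-6, -10]].
det(H) = (-6)·(-10) − (-6)² = 24.
det(H) > 0 and tr(H) = -16 < 0, so H is negative definite and the point is a local maximum.

local maximum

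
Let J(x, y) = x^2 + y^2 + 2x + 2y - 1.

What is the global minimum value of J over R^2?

J(x,y) separates as P(x) + Q(y) − 1, so its minimum is min P + min Q − 1.
P'(x) = 2x + 2 vanishes at x ∈ {-1}; Q'(y) = 2y + 2 vanishes at y ∈ {-1}.
Local minima of P (where P''>0): P(-1)=-1. Local minima of Q: Q(-1)=-1.
So the global minimum of J is P(-1) + Q(-1) − 1 = -1 − 1 − 1 = -3, attained at (-1, -1).

-3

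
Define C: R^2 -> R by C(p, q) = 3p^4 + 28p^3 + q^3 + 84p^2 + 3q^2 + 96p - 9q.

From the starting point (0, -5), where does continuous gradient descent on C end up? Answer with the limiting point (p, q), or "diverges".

diverges

C is separable, so gradient descent decouples: p follows -∂C/∂p, q follows -∂C/∂q.
∂C/∂p = 12(p + 1)(p + 2)(p + 4); at p=0 this is 96, so p decreases.
∂C/∂q = 3(q - 1)(q + 3); at q=-5 this is 36, so q decreases.
The q-coordinate has no critical point in that direction and runs off to infinity.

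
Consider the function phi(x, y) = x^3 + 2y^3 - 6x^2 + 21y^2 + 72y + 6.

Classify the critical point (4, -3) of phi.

The mixed partial ∂²phi/∂x∂y is 0, so the Hessian at any point is diag(phi_xx, phi_yy) = diag(6(x - 2), 6(2y + 7)).
At (4, -3): H = diag(12, 6).
Both eigenvalues are positive, so H is positive definite: a local minimum.

local minimum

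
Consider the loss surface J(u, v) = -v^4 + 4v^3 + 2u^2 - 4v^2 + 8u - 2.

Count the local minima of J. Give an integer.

1

J separates as a function of u plus a function of v, so ∇J=0 decouples.
∂J/∂u = 4(u + 2) = 0 at u ∈ {-2}; ∂J/∂v = -4v(v - 2)(v - 1) = 0 at v ∈ {0, 1, 2}.
The Hessian is diagonal: diag(J_uu, J_vv). Second derivatives: J_uu(-2)=4; J_vv(0)=-8, J_vv(1)=4, J_vv(2)=-8.
Local minima occur where both diagonal entries positive: (-2, 1). Count: 1.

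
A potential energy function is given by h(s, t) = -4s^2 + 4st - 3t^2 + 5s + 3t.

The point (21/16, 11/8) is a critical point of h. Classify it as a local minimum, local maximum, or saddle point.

local maximum

The Hessian of h is constant: H = [[-8, 4], [4, -6]].
det(H) = (-8)·(-6) − 4² = 32.
det(H) > 0 and tr(H) = -14 < 0, so H is negative definite and the point is a local maximum.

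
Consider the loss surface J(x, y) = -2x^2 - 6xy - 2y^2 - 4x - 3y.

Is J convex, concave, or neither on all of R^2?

neither

J is quadratic, so its Hessian is the constant matrix H = [[-4, -6], [-6, -4]].
det(H) = -20, tr(H) = -8.
det(H) < 0, so H is indefinite: neither convex nor concave.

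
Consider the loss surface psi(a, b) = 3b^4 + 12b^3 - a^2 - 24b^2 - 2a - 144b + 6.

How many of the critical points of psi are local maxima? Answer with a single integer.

psi separates as a function of a plus a function of b, so ∇psi=0 decouples.
∂psi/∂a = -2(a + 1) = 0 at a ∈ {-1}; ∂psi/∂b = 12(b - 2)(b + 2)(b + 3) = 0 at b ∈ {-3, -2, 2}.
The Hessian is diagonal: diag(psi_aa, psi_bb). Second derivatives: psi_aa(-1)=-2; psi_bb(-3)=60, psi_bb(-2)=-48, psi_bb(2)=240.
Local maxima occur where both diagonal entries negative: (-1, -2). Count: 1.

1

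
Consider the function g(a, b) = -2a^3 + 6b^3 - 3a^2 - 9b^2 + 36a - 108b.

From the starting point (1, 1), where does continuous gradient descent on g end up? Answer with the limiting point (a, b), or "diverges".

g is separable, so gradient descent decouples: a follows -∂g/∂a, b follows -∂g/∂b.
∂g/∂a = -6(a - 2)(a + 3); at a=1 this is 24, so a decreases.
∂g/∂b = 18(b - 3)(b + 2); at b=1 this is -108, so b increases.
a converges to its nearest critical value -3 (a local min of the a-part); b converges to 3. The iterate converges to (-3, 3).

(-3, 3)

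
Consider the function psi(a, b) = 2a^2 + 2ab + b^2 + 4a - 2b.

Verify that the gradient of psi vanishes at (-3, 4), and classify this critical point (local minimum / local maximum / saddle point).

local minimum

∇psi = (4a + 2b + 4, 2a + 2b - 2); substituting (-3, 4) gives ∇psi = (0, 0), so (-3, 4) is indeed a critical point.
The Hessian of psi is constant: H = [[4, 2], [2, 2]].
det(H) = 4·2 − 2² = 4.
det(H) > 0 and tr(H) = 6 > 0, so H is positive definite and the point is a local minimum.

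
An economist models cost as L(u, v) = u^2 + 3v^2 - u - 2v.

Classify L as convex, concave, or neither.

convex

L is quadratic, so its Hessian is the constant matrix H = [[2, 0], [0, 6]].
det(H) = 12, tr(H) = 8.
det(H) > 0 and tr(H) > 0, so H is positive definite everywhere: convex.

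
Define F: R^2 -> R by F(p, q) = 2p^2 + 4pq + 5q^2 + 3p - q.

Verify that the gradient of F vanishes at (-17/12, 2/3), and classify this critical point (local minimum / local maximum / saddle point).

∇F = (4p + 4q + 3, 4p + 10q - 1); substituting (-17/12, 2/3) gives ∇F = (0, 0), so (-17/12, 2/3) is indeed a critical point.
The Hessian of F is constant: H = [[4, 4], [4, 10]].
det(H) = 4·10 − 4² = 24.
det(H) > 0 and tr(H) = 14 > 0, so H is positive definite and the point is a local minimum.

local minimum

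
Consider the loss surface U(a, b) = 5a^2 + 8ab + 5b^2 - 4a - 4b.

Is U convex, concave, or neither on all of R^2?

convex

U is quadratic, so its Hessian is the constant matrix H = [[10, 8], [8, 10]].
det(H) = 36, tr(H) = 20.
det(H) > 0 and tr(H) > 0, so H is positive definite everywhere: convex.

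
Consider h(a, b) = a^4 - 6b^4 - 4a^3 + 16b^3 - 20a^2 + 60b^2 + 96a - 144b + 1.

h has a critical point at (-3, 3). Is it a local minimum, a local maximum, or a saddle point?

The mixed partial ∂²h/∂a∂b is 0, so the Hessian at any point is diag(h_aa, h_bb) = diag(4(3a^2 - 6a - 10), 24(-3b^2 + 4b + 5)).
At (-3, 3): H = diag(140, -240).
The eigenvalues have opposite signs, so H is indefinite: a saddle point.

saddle point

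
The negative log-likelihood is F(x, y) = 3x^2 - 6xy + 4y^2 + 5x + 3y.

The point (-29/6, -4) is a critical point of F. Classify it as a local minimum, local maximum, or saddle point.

local minimum

The Hessian of F is constant: H = [[6, -6], [-6, 8]].
det(H) = 6·8 − (-6)² = 12.
det(H) > 0 and tr(H) = 14 > 0, so H is positive definite and the point is a local minimum.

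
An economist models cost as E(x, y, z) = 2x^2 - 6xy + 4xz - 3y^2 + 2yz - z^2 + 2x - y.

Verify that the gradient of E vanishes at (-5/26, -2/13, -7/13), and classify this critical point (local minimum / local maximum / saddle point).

∇E = (4x - 6y + 4z + 2, -6x - 6y + 2z - 1, 4x + 2y - 2z); substituting (-5/26, -2/13, -7/13) gives ∇E = (0, 0, 0), so (-5/26, -2/13, -7/13) is indeed a critical point.
The Hessian is constant: H = [[4, -6, 4], [-6, -6, 2], [4, 2, -2]].
Leading principal minors: Δ₁ = 4, Δ₂ = -60, Δ₃ = 104.
The minors fit neither the all-positive nor the alternating-sign pattern, so H is indefinite: a saddle point.

saddle point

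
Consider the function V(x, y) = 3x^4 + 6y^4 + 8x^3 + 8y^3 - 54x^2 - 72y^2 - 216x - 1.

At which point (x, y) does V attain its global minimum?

V(x,y) separates as P(x) + Q(y) − 1, so its minimum is min P + min Q − 1.
P'(x) = 12(x - 3)(x + 2)(x + 3) vanishes at x ∈ {-3, -2, 3}; Q'(y) = 24y(y - 2)(y + 3) vanishes at y ∈ {-3, 0, 2}.
Local minima of P (where P''>0): P(-3)=189, P(3)=-675. Local minima of Q: Q(-3)=-378, Q(2)=-128.
So the global minimum of V is P(3) + Q(-3) − 1 = -675 − 378 − 1 = -1054, attained at (3, -3).

(3, -3)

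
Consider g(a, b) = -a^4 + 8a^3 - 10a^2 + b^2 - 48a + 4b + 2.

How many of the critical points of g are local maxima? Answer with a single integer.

g separates as a function of a plus a function of b, so ∇g=0 decouples.
∂g/∂a = -4(a - 4)(a - 3)(a + 1) = 0 at a ∈ {-1, 3, 4}; ∂g/∂b = 2(b + 2) = 0 at b ∈ {-2}.
The Hessian is diagonal: diag(g_aa, g_bb). Second derivatives: g_aa(-1)=-80, g_aa(3)=16, g_aa(4)=-20; g_bb(-2)=2.
Local maxima occur where both diagonal entries negative: none. Count: 0.

0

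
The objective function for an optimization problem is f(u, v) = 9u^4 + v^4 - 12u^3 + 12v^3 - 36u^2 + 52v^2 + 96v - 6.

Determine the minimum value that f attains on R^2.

-166

f(u,v) separates as P(u) + Q(v) − 6, so its minimum is min P + min Q − 6.
P'(u) = 36u(u - 2)(u + 1) vanishes at u ∈ {-1, 0, 2}; Q'(v) = 4(v + 2)(v + 3)(v + 4) vanishes at v ∈ {-4, -3, -2}.
Local minima of P (where P''>0): P(-1)=-15, P(2)=-96. Local minima of Q: Q(-4)=-64, Q(-2)=-64.
So the global minimum of f is P(2) + Q(-4) − 6 = -96 − 64 − 6 = -166, attained at (2, -4).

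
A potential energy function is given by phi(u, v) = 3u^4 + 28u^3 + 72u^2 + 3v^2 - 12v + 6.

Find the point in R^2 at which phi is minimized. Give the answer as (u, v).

(0, 2)

phi(u,v) separates as P(u) + Q(v) + 6, so its minimum is min P + min Q + 6.
P'(u) = 12u(u + 3)(u + 4) vanishes at u ∈ {-4, -3, 0}; Q'(v) = 6v - 12 vanishes at v ∈ {2}.
Local minima of P (where P''>0): P(-4)=128, P(0)=0. Local minima of Q: Q(2)=-12.
So the global minimum of phi is P(0) + Q(2) + 6 = 0 − 12 + 6 = -6, attained at (0, 2).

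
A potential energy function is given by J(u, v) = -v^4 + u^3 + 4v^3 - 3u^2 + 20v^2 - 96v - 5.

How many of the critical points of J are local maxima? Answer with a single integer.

2

J separates as a function of u plus a function of v, so ∇J=0 decouples.
∂J/∂u = 3u(u - 2) = 0 at u ∈ {0, 2}; ∂J/∂v = -4(v - 4)(v - 2)(v + 3) = 0 at v ∈ {-3, 2, 4}.
The Hessian is diagonal: diag(J_uu, J_vv). Second derivatives: J_uu(0)=-6, J_uu(2)=6; J_vv(-3)=-140, J_vv(2)=40, J_vv(4)=-56.
Local maxima occur where both diagonal entries negative: (0, -3), (0, 4). Count: 2.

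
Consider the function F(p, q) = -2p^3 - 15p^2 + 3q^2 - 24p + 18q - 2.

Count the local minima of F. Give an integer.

F separates as a function of p plus a function of q, so ∇F=0 decouples.
∂F/∂p = -6(p + 1)(p + 4) = 0 at p ∈ {-4, -1}; ∂F/∂q = 6(q + 3) = 0 at q ∈ {-3}.
The Hessian is diagonal: diag(F_pp, F_qq). Second derivatives: F_pp(-4)=18, F_pp(-1)=-18; F_qq(-3)=6.
Local minima occur where both diagonal entries positive: (-4, -3). Count: 1.

1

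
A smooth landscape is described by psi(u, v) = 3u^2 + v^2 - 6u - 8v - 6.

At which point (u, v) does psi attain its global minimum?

psi(u,v) separates as P(u) + Q(v) − 6, so its minimum is min P + min Q − 6.
P'(u) = 6u - 6 vanishes at u ∈ {1}; Q'(v) = 2v - 8 vanishes at v ∈ {4}.
Local minima of P (where P''>0): P(1)=-3. Local minima of Q: Q(4)=-16.
So the global minimum of psi is P(1) + Q(4) − 6 = -3 − 16 − 6 = -25, attained at (1, 4).

(1, 4)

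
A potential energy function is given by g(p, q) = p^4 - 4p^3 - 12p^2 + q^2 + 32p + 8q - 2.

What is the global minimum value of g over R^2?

-82

g(p,q) separates as A(p) + B(q) − 2, so its minimum is min A + min B − 2.
A'(p) = 4(p - 4)(p - 1)(p + 2) vanishes at p ∈ {-2, 1, 4}; B'(q) = 2q + 8 vanishes at q ∈ {-4}.
Local minima of A (where A''>0): A(-2)=-64, A(4)=-64. Local minima of B: B(-4)=-16.
So the global minimum of g is A(-2) + B(-4) − 2 = -64 − 16 − 2 = -82, attained at (-2, -4).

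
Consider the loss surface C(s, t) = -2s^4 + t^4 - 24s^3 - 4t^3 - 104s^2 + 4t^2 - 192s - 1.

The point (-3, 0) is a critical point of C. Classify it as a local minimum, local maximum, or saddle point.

local minimum

The mixed partial ∂²C/∂s∂t is 0, so the Hessian at any point is diag(C_ss, C_tt) = diag(-8(3s^2 + 18s + 26), 4(3t^2 - 6t + 2)).
At (-3, 0): H = diag(8, 8).
Both eigenvalues are positive, so H is positive definite: a local minimum.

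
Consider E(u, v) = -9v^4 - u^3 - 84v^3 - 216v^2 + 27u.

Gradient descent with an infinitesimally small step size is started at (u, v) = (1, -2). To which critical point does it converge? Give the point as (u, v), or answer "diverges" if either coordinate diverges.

E is separable, so gradient descent decouples: u follows -∂E/∂u, v follows -∂E/∂v.
∂E/∂u = -3(u - 3)(u + 3); at u=1 this is 24, so u decreases.
∂E/∂v = -36v(v + 3)(v + 4); at v=-2 this is 144, so v decreases.
u converges to its nearest critical value -3 (a local min of the u-part); v converges to -3. The iterate converges to (-3, -3).

(-3, -3)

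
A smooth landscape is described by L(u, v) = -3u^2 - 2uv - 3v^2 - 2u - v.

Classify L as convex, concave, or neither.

L is quadratic, so its Hessian is the constant matrix H = [[-6, -2], [-2, -6]].
det(H) = 32, tr(H) = -12.
det(H) > 0 and tr(H) < 0, so H is negative definite everywhere: concave.

concave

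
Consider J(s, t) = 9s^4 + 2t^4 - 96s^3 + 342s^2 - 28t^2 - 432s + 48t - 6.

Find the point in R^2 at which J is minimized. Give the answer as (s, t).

J(s,t) separates as P(s) + Q(t) − 6, so its minimum is min P + min Q − 6.
P'(s) = 36(s - 4)(s - 3)(s - 1) vanishes at s ∈ {1, 3, 4}; Q'(t) = 8(t - 2)(t - 1)(t + 3) vanishes at t ∈ {-3, 1, 2}.
Local minima of P (where P''>0): P(1)=-177, P(4)=-96. Local minima of Q: Q(-3)=-234, Q(2)=16.
So the global minimum of J is P(1) + Q(-3) − 6 = -177 − 234 − 6 = -417, attained at (1, -3).

(1, -3)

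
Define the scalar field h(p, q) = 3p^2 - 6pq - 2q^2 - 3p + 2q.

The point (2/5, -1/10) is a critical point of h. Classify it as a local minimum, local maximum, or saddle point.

The Hessian of h is constant: H = [[6, -6], [-6, -4]].
det(H) = 6·(-4) − (-6)² = -60.
Since det(H) < 0, H is indefinite and the critical point is a saddle point.

saddle point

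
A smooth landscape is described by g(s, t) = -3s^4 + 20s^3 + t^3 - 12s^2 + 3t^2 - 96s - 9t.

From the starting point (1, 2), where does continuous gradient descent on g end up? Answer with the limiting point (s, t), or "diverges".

(2, 1)

g is separable, so gradient descent decouples: s follows -∂g/∂s, t follows -∂g/∂t.
∂g/∂s = -12(s - 4)(s - 2)(s + 1); at s=1 this is -72, so s increases.
∂g/∂t = 3(t - 1)(t + 3); at t=2 this is 15, so t decreases.
s converges to its nearest critical value 2 (a local min of the s-part); t converges to 1. The iterate converges to (2, 1).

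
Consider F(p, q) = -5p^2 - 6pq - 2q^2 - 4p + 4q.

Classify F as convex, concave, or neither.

F is quadratic, so its Hessian is the constant matrix H = [[-10, -6], [-6, -4]].
det(H) = 4, tr(H) = -14.
det(H) > 0 and tr(H) < 0, so H is negative definite everywhere: concave.

concave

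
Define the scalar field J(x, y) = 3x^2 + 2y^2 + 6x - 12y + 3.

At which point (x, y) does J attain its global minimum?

(-1, 3)

J(x,y) separates as P(x) + Q(y) + 3, so its minimum is min P + min Q + 3.
P'(x) = 6x + 6 vanishes at x ∈ {-1}; Q'(y) = 4y - 12 vanishes at y ∈ {3}.
Local minima of P (where P''>0): P(-1)=-3. Local minima of Q: Q(3)=-18.
So the global minimum of J is P(-1) + Q(3) + 3 = -3 − 18 + 3 = -18, attained at (-1, 3).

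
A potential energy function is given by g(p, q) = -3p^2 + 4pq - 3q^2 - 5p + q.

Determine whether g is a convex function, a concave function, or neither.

concave

g is quadratic, so its Hessian is the constant matrix H = [[-6, 4], [4, -6]].
det(H) = 20, tr(H) = -12.
det(H) > 0 and tr(H) < 0, so H is negative definite everywhere: concave.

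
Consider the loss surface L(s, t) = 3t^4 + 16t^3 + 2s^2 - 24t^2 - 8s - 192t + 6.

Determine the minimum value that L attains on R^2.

-306

L(s,t) separates as P(s) + Q(t) + 6, so its minimum is min P + min Q + 6.
P'(s) = 4s - 8 vanishes at s ∈ {2}; Q'(t) = 12(t - 2)(t + 2)(t + 4) vanishes at t ∈ {-4, -2, 2}.
Local minima of P (where P''>0): P(2)=-8. Local minima of Q: Q(-4)=128, Q(2)=-304.
So the global minimum of L is P(2) + Q(2) + 6 = -8 − 304 + 6 = -306, attained at (2, 2).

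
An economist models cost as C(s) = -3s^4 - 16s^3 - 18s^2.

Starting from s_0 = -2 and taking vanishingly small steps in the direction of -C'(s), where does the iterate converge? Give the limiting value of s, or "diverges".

-1

C'(s) = -12s(s + 1)(s + 3), so C'(-2) = -24.
Gradient descent moves in the -C' direction, i.e. s is increasing.
The nearest critical point in that direction is s = -1, where C'' = 24 > 0 (a local minimum). The iterate converges there.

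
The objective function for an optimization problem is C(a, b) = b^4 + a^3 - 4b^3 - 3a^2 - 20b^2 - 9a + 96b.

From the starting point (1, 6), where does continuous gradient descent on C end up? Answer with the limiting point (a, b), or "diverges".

(3, 4)

C is separable, so gradient descent decouples: a follows -∂C/∂a, b follows -∂C/∂b.
∂C/∂a = 3(a - 3)(a + 1); at a=1 this is -12, so a increases.
∂C/∂b = 4(b - 4)(b - 2)(b + 3); at b=6 this is 288, so b decreases.
a converges to its nearest critical value 3 (a local min of the a-part); b converges to 4. The iterate converges to (3, 4).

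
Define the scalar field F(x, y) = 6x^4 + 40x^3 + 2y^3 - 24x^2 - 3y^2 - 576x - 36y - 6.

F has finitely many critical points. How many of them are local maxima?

F separates as a function of x plus a function of y, so ∇F=0 decouples.
∂F/∂x = 24(x - 2)(x + 3)(x + 4) = 0 at x ∈ {-4, -3, 2}; ∂F/∂y = 6(y - 3)(y + 2) = 0 at y ∈ {-2, 3}.
The Hessian is diagonal: diag(F_xx, F_yy). Second derivatives: F_xx(-4)=144, F_xx(-3)=-120, F_xx(2)=720; F_yy(-2)=-30, F_yy(3)=30.
Local maxima occur where both diagonal entries negative: (-3, -2). Count: 1.

1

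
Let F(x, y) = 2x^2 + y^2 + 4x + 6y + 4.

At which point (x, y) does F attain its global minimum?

F(x,y) separates as P(x) + Q(y) + 4, so its minimum is min P + min Q + 4.
P'(x) = 4x + 4 vanishes at x ∈ {-1}; Q'(y) = 2y + 6 vanishes at y ∈ {-3}.
Local minima of P (where P''>0): P(-1)=-2. Local minima of Q: Q(-3)=-9.
So the global minimum of F is P(-1) + Q(-3) + 4 = -2 − 9 + 4 = -7, attained at (-1, -3).

(-1, -3)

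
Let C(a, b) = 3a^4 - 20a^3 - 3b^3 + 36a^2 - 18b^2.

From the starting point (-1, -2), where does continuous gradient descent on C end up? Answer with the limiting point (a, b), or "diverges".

C is separable, so gradient descent decouples: a follows -∂C/∂a, b follows -∂C/∂b.
∂C/∂a = 12a(a - 3)(a - 2); at a=-1 this is -144, so a increases.
∂C/∂b = -9b(b + 4); at b=-2 this is 36, so b decreases.
a converges to its nearest critical value 0 (a local min of the a-part); b converges to -4. The iterate converges to (0, -4).

(0, -4)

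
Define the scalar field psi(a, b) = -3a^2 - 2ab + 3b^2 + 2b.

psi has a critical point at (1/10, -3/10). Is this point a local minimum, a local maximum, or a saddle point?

saddle point

The Hessian of psi is constant: H = [[-6, -2], [-2, 6]].
det(H) = (-6)·6 − (-2)² = -40.
Since det(H) < 0, H is indefinite and the critical point is a saddle point.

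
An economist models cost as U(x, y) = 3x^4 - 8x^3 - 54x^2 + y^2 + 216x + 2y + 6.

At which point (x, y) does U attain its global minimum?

(-3, -1)

U(x,y) separates as P(x) + Q(y) + 6, so its minimum is min P + min Q + 6.
P'(x) = 12(x - 3)(x - 2)(x + 3) vanishes at x ∈ {-3, 2, 3}; Q'(y) = 2y + 2 vanishes at y ∈ {-1}.
Local minima of P (where P''>0): P(-3)=-675, P(3)=189. Local minima of Q: Q(-1)=-1.
So the global minimum of U is P(-3) + Q(-1) + 6 = -675 − 1 + 6 = -670, attained at (-3, -1).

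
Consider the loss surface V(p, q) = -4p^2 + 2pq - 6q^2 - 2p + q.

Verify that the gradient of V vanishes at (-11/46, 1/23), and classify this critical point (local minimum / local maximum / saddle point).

∇V = (-8p + 2q - 2, 2p - 12q + 1); substituting (-11/46, 1/23) gives ∇V = (0, 0), so (-11/46, 1/23) is indeed a critical point.
The Hessian of V is constant: H = [[-8, 2], [2, -12]].
det(H) = (-8)·(-12) − 2² = 92.
det(H) > 0 and tr(H) = -20 < 0, so H is negative definite and the point is a local maximum.

local maximum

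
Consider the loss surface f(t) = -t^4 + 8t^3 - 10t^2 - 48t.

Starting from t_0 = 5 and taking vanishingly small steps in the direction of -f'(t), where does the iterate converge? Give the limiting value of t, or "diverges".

f'(t) = -4(t - 4)(t - 3)(t + 1), so f'(5) = -48.
Gradient descent moves in the -f' direction, i.e. t is increasing.
There is no critical point above t=5, and f' keeps the same sign, so the iterate runs off to +∞.

diverges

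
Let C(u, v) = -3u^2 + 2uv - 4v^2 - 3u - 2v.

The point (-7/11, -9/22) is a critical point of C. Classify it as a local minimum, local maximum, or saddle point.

local maximum

The Hessian of C is constant: H = [[-6, 2], [2, -8]].
det(H) = (-6)·(-8) − 2² = 44.
det(H) > 0 and tr(H) = -14 < 0, so H is negative definite and the point is a local maximum.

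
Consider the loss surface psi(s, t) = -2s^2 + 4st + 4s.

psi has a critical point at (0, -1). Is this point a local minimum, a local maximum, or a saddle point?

saddle point

The Hessian of psi is constant: H = [[-4, 4], [4, 0]].
det(H) = (-4)·0 − 4² = -16.
Since det(H) < 0, H is indefinite and the critical point is a saddle point.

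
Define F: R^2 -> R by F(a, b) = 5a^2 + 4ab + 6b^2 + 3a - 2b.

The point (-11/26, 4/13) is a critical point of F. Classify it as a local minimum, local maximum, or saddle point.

local minimum

The Hessian of F is constant: H = [[10, 4], [4, 12]].
det(H) = 10·12 − 4² = 104.
det(H) > 0 and tr(H) = 22 > 0, so H is positive definite and the point is a local minimum.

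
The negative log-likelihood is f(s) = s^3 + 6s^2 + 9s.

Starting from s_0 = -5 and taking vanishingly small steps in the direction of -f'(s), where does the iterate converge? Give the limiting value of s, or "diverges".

diverges

f'(s) = 3(s + 1)(s + 3), so f'(-5) = 24.
Gradient descent moves in the -f' direction, i.e. s is decreasing.
There is no critical point below s=-5, and f' keeps the same sign, so the iterate runs off to −∞.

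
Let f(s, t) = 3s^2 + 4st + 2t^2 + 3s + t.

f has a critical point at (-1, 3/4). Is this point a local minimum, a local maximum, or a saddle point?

local minimum

The Hessian of f is constant: H = [[6, 4], [4, 4]].
det(H) = 6·4 − 4² = 8.
det(H) > 0 and tr(H) = 10 > 0, so H is positive definite and the point is a local minimum.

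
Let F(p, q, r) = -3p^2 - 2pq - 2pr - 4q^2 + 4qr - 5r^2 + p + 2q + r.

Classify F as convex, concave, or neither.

F is quadratic, so its Hessian is the constant matrix H = [[-6, -2, -2], [-2, -8, 4], [-2, 4, -10]].
Leading principal minors: -6, 44, -280.
Signs alternate −, +, − ⇒ H ≺ 0 ⇒ concave.

concave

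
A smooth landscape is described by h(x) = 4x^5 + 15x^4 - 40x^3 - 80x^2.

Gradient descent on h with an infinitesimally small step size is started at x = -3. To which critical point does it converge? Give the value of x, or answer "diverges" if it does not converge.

h'(x) = 20x(x - 2)(x + 1)(x + 4), so h'(-3) = -600.
Gradient descent moves in the -h' direction, i.e. x is increasing.
The nearest critical point in that direction is x = -1, where h'' = 180 > 0 (a local minimum). The iterate converges there.

-1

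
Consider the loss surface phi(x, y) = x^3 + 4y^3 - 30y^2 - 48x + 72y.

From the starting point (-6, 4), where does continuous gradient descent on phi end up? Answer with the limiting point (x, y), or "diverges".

phi is separable, so gradient descent decouples: x follows -∂phi/∂x, y follows -∂phi/∂y.
∂phi/∂x = 3(x - 4)(x + 4); at x=-6 this is 60, so x decreases.
∂phi/∂y = 12(y - 3)(y - 2); at y=4 this is 24, so y decreases.
The x-coordinate has no critical point in that direction and runs off to infinity.

diverges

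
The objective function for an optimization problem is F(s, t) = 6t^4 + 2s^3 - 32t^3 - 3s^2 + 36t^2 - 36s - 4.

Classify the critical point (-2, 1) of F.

local maximum

The mixed partial ∂²F/∂s∂t is 0, so the Hessian at any point is diag(F_ss, F_tt) = diag(6(2s - 1), 24(3t^2 - 8t + 3)).
At (-2, 1): H = diag(-30, -48).
Both eigenvalues are negative, so H is negative definite: a local maximum.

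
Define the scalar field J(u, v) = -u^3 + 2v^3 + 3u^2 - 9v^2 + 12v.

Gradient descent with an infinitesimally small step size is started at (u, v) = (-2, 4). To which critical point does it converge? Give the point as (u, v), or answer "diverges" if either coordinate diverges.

J is separable, so gradient descent decouples: u follows -∂J/∂u, v follows -∂J/∂v.
∂J/∂u = -3u(u - 2); at u=-2 this is -24, so u increases.
∂J/∂v = 6(v - 2)(v - 1); at v=4 this is 36, so v decreases.
u converges to its nearest critical value 0 (a local min of the u-part); v converges to 2. The iterate converges to (0, 2).

(0, 2)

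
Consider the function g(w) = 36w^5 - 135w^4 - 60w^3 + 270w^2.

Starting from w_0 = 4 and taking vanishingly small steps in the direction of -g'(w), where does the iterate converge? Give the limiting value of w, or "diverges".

3

g'(w) = 180w(w - 3)(w - 1)(w + 1), so g'(4) = 10800.
Gradient descent moves in the -g' direction, i.e. w is decreasing.
The nearest critical point in that direction is w = 3, where g'' = 4320 > 0 (a local minimum). The iterate converges there.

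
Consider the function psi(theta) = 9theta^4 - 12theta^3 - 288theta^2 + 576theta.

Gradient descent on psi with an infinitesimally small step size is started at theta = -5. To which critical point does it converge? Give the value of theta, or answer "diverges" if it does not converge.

psi'(theta) = 36(theta - 4)(theta - 1)(theta + 4), so psi'(-5) = -1944.
Gradient descent moves in the -psi' direction, i.e. theta is increasing.
The nearest critical point in that direction is theta = -4, where psi'' = 1440 > 0 (a local minimum). The iterate converges there.

-4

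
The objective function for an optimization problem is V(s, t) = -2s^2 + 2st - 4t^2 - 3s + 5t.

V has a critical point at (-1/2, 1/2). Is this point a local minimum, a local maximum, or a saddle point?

local maximum

The Hessian of V is constant: H = [[-4, 2], [2, -8]].
det(H) = (-4)·(-8) − 2² = 28.
det(H) > 0 and tr(H) = -12 < 0, so H is negative definite and the point is a local maximum.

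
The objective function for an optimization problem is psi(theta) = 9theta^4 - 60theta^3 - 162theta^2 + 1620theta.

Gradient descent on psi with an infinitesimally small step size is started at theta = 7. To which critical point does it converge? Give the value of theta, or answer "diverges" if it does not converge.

5

psi'(theta) = 36(theta - 5)(theta - 3)(theta + 3), so psi'(7) = 2880.
Gradient descent moves in the -psi' direction, i.e. theta is decreasing.
The nearest critical point in that direction is theta = 5, where psi'' = 576 > 0 (a local minimum). The iterate converges there.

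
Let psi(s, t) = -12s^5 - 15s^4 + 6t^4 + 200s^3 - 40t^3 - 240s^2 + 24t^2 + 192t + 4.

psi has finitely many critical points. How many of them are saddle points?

psi separates as a function of s plus a function of t, so ∇psi=0 decouples.
∂psi/∂s = -60s(s - 2)(s - 1)(s + 4) = 0 at s ∈ {-4, 0, 1, 2}; ∂psi/∂t = 24(t - 4)(t - 2)(t + 1) = 0 at t ∈ {-1, 2, 4}.
The Hessian is diagonal: diag(psi_ss, psi_tt). Second derivatives: psi_ss(-4)=7200, psi_ss(0)=-480, psi_ss(1)=300, psi_ss(2)=-720; psi_tt(-1)=360, psi_tt(2)=-144, psi_tt(4)=240.
Saddle points occur where the two diagonal entries have opposite signs: (-4, 2), (0, -1), (0, 4), (1, 2), (2, -1), (2, 4). Count: 6.

6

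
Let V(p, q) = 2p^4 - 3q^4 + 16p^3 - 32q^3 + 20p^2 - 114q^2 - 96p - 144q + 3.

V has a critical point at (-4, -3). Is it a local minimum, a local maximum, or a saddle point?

The mixed partial ∂²V/∂p∂q is 0, so the Hessian at any point is diag(V_pp, V_qq) = diag(8(3p^2 + 12p + 5), -12(3q^2 + 16q + 19)).
At (-4, -3): H = diag(40, 24).
Both eigenvalues are positive, so H is positive definite: a local minimum.

local minimum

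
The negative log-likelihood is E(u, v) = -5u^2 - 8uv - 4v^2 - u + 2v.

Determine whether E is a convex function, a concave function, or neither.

concave

E is quadratic, so its Hessian is the constant matrix H = [[-10, -8], [-8, -8]].
det(H) = 16, tr(H) = -18.
det(H) > 0 and tr(H) < 0, so H is negative definite everywhere: concave.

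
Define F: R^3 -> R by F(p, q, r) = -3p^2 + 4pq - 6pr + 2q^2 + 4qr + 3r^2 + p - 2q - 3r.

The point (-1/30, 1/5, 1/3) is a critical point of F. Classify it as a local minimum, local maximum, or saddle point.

saddle point

The Hessian is constant: H = [[-6, 4, -6], [4, 4, 4], [-6, 4, 6]].
Leading principal minors: Δ₁ = -6, Δ₂ = -40, Δ₃ = -480.
The minors fit neither the all-positive nor the alternating-sign pattern, so H is indefinite: a saddle point.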